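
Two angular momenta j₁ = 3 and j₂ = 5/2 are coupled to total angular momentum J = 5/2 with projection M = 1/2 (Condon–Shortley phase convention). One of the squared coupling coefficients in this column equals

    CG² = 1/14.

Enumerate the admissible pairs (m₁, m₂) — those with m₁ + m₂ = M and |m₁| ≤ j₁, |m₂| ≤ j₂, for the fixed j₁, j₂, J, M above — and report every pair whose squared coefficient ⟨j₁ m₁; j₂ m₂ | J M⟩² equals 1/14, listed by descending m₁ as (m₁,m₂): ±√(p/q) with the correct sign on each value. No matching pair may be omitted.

Admissible pairs with m₁+m₂ = M = 1/2: (-2,5/2), (-1,3/2), (0,1/2), (1,-1/2), (2,-3/2), (3,-5/2)
  (m₁,m₂)=(3,-5/2): CG² = 5/21, CG = +√(5/21)
  (m₁,m₂)=(2,-3/2): CG² = 1/14, CG = +√(1/14)   ← matches the target
  (m₁,m₂)=(1,-1/2): CG² = 8/35, CG = −√(8/35)
  (m₁,m₂)=(0,1/2): CG² = 8/105, CG = +√(8/105)
  (m₁,m₂)=(-1,3/2): CG² = 1/35, CG = +√(1/35)
  (m₁,m₂)=(-2,5/2): CG² = 5/14, CG = −√(5/14)
Pairs with CG² = 1/14: (2,-3/2): +√(1/14)

(2,-3/2): +√(1/14)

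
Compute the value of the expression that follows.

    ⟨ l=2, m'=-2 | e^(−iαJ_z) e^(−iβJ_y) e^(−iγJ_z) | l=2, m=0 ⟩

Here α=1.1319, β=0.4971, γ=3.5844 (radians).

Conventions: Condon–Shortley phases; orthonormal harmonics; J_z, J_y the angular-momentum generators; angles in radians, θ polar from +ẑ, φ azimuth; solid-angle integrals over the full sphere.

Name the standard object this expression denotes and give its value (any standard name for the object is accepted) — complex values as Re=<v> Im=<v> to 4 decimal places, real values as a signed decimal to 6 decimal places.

Wigner D-matrix element, Re=-0.0890 Im=0.1071

This is a Wigner D-matrix element — the rotation-matrix element ⟨l m'| R(α,β,γ) |l m⟩ in the angular-momentum basis.
Split into d^2_{-2,0}(β=0.4971) × two z-phases.
c=cos(0.497100/2)=0.969270, s=sin(0.497100/2)=0.245999; N=√[1·24·2·2]=9.797959
k∈{2} keeps every argument non-negative
  k=2: (−1)^0·9.7980/(4)·0.9693^2·0.2460^2 = +0.139262
d^2_{-2,0}(0.4971) = +0.139262
Attach z-rotation phases: D = e^{-i(-2)(1.1319)}·(+0.139262)·e^{-i(0)(3.5844)} = -0.088967+0.107138i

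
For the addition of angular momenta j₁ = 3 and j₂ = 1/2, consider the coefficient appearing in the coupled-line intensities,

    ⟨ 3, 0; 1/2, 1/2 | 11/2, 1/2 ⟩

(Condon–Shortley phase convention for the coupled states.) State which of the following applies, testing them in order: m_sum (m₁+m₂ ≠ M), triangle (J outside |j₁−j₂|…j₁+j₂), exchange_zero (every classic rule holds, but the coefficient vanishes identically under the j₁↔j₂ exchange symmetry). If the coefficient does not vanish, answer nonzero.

triangle

m-sum: m₁+m₂ = 0+1/2 = 1/2, M = 1/2  ✓
triangle: need |j₁−j₂| ≤ J ≤ j₁+j₂, i.e. J ∈ [5/2, 7/2]; J = 11/2 is outside ✗ ⇒ coefficient is 0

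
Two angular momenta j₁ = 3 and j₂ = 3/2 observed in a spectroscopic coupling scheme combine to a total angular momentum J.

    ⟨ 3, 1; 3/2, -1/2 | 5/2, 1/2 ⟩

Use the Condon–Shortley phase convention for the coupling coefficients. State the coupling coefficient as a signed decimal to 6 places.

√[6·2!4!1!/8! · 4!2!1!2!3!2!] = √(288/35)
  +(−1)^0/∏(0,2,2,1,2,0)! = 1/8  (running 1/8)
  +(−1)^1/∏(1,1,1,0,3,1)! = -1/6  (running -1/24)
⟨..|..⟩ = √(288/35)·(-1/24) = -0.119523

−√(1/70) ≈ -0.119523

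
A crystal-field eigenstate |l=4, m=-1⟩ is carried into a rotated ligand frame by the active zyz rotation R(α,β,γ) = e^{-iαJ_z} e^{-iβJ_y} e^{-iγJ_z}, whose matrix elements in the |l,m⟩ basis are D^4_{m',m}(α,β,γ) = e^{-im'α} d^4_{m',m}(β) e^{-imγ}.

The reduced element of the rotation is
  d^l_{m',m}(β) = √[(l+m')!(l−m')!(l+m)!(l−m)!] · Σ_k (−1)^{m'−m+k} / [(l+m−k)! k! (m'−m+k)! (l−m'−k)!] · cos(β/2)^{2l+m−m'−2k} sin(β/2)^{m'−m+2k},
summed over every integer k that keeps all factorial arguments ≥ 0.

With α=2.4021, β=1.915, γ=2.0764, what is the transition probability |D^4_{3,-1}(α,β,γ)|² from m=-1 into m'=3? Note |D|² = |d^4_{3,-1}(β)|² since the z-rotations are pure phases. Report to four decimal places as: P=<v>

First d^4_{3,-1}(β=1.9150), then the phase factors e^{-i(3)α} and e^{-i(-1)γ}:
Half-angle: c=0.575566, s=0.817755. N=√(5040·1·6·120)=1904.940944
k: max(0,(-1)−(3))=0 … min(4+(-1),4−(3))=1
  k=0: (−1)^4·1904.9409/(144)·0.5756^4·0.8178^4 = +0.649222
  k=1: (−1)^5·1904.9409/(240)·0.5756^2·0.8178^6 = -0.786323
d^4_{3,-1}(1.9150) = +0.649222 -0.786323 = -0.137100
|D^4_{3,-1}|² = |d^4_{3,-1}(β)|² = (-0.137100)² = 0.018797 (the z-rotation phases have unit modulus)

P=0.0188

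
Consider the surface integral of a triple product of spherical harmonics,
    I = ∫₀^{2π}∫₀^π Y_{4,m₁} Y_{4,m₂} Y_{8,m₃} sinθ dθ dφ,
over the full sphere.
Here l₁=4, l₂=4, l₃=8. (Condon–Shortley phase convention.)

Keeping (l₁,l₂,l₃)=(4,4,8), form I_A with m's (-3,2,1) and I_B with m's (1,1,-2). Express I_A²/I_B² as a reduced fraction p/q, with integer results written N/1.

1/20

l's match ⇒ only the (l;m) 3-j factors differ between A and B.
A: triangle coeff Δ(4,4,8) = 1/218790; Σ_t [0,0]: t=0:+1/7257600 = 1/7257600; (3j)²=14/12155 [(4 4 8; -3 2 1)], sign=-1
B: triangle coeff Δ(4,4,8) = 1/218790; Σ_t [0,0]: t=0:+1/518400 = 1/518400; (3j)²=56/2431 [(4 4 8; 1 1 -2)], sign=+1
I_A²/I_B² = (14/12155)/(56/2431) = 1/20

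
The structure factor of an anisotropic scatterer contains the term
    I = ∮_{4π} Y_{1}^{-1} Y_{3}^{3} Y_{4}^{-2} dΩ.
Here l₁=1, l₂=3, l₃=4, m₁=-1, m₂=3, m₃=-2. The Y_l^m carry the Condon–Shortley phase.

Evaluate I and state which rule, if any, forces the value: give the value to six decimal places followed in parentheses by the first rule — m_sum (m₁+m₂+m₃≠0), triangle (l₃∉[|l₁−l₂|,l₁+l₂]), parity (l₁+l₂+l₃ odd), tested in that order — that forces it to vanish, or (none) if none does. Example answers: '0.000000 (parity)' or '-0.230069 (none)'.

Rules hold: Σm=0, L=8 even, 2≤4≤4.
N = 3·7·9 = 189
Δ = 0!·2!·6!/9! = 1/252
Racah Σ t=0..0: t=0:+1/36 = 1/36
⇒ 3j(1 3 4; 0 0 0)² = 4/63, sgn +1
Racah Σ t=0..0: t=0:+1/1440 = 1/1440
⇒ 3j(1 3 4; -1 3 -2)² = 1/252, sgn +1
4πI² = N·(3j₀)²·(3jₘ)² = 1/21
I = +1·√(0.047619/4π) = 0.06155813
No selection rule forces the value: the integral is nonzero (none).

0.061558 (none)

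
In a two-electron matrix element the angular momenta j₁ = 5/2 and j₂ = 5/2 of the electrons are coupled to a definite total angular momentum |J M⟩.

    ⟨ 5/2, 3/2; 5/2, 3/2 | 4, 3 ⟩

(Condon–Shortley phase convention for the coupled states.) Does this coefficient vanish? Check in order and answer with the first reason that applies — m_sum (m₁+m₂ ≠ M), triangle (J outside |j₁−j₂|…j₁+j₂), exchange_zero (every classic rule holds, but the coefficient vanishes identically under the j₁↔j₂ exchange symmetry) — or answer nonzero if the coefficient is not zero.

exchange_zero

m-sum: m₁+m₂ = 3/2+3/2 = 3, M = 3  ✓
triangle: |j₁−j₂| = 0 ≤ J = 4 ≤ j₁+j₂ = 5  ✓
exchange: j₁=j₂ and m₁=m₂, and (−1)^(j₁+j₂−J) = (−1)^1 = −1 forces ⟨j₁m₁;j₂m₂|JM⟩ = −⟨j₂m₂;j₁m₁|JM⟩ = −⟨j₁m₁;j₂m₂|JM⟩ ⇒ the coefficient vanishes identically
Racah sum check: Σ_k collapses to 0 ⇒ CG = 0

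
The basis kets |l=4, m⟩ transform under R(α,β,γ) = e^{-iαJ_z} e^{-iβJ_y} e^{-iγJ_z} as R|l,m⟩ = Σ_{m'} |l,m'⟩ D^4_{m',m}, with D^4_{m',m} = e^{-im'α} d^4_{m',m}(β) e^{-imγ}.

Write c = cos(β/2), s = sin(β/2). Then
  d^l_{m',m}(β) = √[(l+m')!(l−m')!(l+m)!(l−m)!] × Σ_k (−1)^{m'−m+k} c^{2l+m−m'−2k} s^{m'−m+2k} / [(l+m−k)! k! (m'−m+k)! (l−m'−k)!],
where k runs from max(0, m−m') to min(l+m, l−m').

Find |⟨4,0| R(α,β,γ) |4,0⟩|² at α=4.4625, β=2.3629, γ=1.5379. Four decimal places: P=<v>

P=0.1615

Split into d^4_{0,0}(β=2.3629) × two z-phases.
With c≡cos(β/2)=0.379584 and s≡sin(β/2)=0.925157, N=[24·24·24·24]^{1/2}=576.000000
k: max(0,(0)−(0))=0 … min(4+(0),4−(0))=4
  k=0: (−1)^0·576.0000/(576)·0.3796^8·0.9252^0 = +0.000431
  k=1: (−1)^1·576.0000/(36)·0.3796^6·0.9252^2 = -0.040963
  k=2: (−1)^2·576.0000/(16)·0.3796^4·0.9252^4 = +0.547514
  k=3: (−1)^3·576.0000/(36)·0.3796^2·0.9252^6 = -1.445536
  k=4: (−1)^4·576.0000/(576)·0.3796^0·0.9252^8 = +0.536692
d^4_{0,0}(2.3629) = +0.000431 -0.040963 +0.547514 -1.445536 +0.536692 = -0.401862
|D^4_{0,0}|² = |d^4_{0,0}(β)|² = (-0.401862)² = 0.161493 (the z-rotation phases have unit modulus)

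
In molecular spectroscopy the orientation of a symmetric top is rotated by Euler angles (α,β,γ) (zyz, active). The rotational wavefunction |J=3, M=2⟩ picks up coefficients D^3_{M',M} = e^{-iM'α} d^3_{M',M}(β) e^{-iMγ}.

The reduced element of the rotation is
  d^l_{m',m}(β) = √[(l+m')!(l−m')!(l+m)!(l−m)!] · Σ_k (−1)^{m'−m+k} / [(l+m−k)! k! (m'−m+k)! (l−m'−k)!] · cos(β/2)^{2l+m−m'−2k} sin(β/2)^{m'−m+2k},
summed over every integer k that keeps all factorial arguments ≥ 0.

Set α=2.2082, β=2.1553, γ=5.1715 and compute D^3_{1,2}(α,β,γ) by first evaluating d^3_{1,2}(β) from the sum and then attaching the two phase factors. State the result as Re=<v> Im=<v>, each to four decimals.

D^3_{1,2}(2.2082,2.1553,5.1715) = e^{-i·1·2.2082}·d^3_{1,2}(2.1553)·e^{-i·2·5.1715}. Compute d first:
With c≡cos(β/2)=0.473400 and s≡sin(β/2)=0.880848, N=[24·2·120·1]^{1/2}=75.894664
k∈{1,2} keeps every argument non-negative
  k=1: (−1)^0·75.8947/(24)·0.4734^5·0.8808^1 = +0.066228
  k=2: (−1)^1·75.8947/(12)·0.4734^3·0.8808^3 = -0.458581
d^3_{1,2}(2.1553) = +0.066228 -0.458581 = -0.392353
Phases: e^{-i·(1)·2.2082}=-0.595111-0.803644i, e^{-i·(2)·5.1715}=-0.607234+0.794523i ⇒ D=-0.392308-0.005952i

Re=-0.3923 Im=-0.0060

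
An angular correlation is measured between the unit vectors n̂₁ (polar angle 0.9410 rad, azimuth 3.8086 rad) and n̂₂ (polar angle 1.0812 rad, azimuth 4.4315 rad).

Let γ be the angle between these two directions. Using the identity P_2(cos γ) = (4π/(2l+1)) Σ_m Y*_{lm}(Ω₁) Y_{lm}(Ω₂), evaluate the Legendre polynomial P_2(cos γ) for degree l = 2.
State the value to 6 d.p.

Summing Y*_{l m}(θ₁,φ₁)·Y_{l m}(θ₂,φ₂) over m ∈ [−2, 2]; prefactor 4π/(2·2+1) = 2.513274:
  m=-2: (0.05918 + 0.24524j) × (-0.25461 - 0.16026j) = 0.02423 - 0.07192j  (running Σ = 0.02423 - 0.07192j)
  m=-1: (-0.28891 - 0.22749j) × (-0.08888 + 0.30806j) = 0.09576 - 0.06878j  (running Σ = 0.11999 - 0.14071j)
  m=0: (0.01283 + 0.00000j) × (-0.10614 + 0.00000j) = -0.00136 + 0.00000j  (running Σ = 0.11863 - 0.14071j)
  m=1: (0.28891 - 0.22749j) × (0.08888 + 0.30806j) = 0.09576 + 0.06878j  (running Σ = 0.21439 - 0.07192j)
  m=2: (0.05918 - 0.24524j) × (-0.25461 + 0.16026j) = 0.02423 + 0.07192j  (running Σ = 0.23862 + 0.00000j)
Accumulated sum 0.23862 + 0.00000j; after 4π/(2l+1) scaling, 0.59972 + 0.00000j ⇒ P_2 = 0.599721

0.599721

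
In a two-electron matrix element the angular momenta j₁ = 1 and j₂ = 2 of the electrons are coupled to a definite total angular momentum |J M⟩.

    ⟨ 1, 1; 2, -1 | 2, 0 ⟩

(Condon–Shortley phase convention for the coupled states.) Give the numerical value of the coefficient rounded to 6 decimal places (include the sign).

+√(1/2) = +0.707107

√[5·1!1!3!/6! · 2!0!1!3!2!2!] = √(2)
  +(−1)^0/∏(0,1,0,1,1,2)! = 1/2  (running 1/2)
⟨..|..⟩ = √(2)·(1/2) = +0.707107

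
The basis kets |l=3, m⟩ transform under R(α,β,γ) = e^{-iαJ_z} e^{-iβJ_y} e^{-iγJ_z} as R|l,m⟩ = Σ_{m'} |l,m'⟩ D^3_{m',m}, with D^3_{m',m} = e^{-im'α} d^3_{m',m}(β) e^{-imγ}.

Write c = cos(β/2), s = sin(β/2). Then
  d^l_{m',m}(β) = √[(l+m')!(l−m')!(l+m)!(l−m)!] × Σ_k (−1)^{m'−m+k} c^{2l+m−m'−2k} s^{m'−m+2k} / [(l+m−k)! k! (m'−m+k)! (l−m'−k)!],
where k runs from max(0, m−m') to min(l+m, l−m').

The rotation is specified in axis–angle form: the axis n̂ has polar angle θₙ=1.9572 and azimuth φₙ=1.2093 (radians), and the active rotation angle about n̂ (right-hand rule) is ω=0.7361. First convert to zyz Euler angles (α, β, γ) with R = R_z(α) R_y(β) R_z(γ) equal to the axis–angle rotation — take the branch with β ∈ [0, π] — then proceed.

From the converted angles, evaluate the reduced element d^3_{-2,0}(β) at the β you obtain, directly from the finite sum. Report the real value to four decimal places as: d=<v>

d=0.4207

Axis–angle → zyz. n̂ = (sinθₙcosφₙ, sinθₙsinφₙ, cosθₙ) = (+0.327598, +0.866404, -0.376860), ω = 0.7361.
R = I cosω + sinω [n̂]ₓ + (1−cosω) n̂n̂ᵀ gives
  R = [+0.768879, +0.326511, +0.549742; -0.179538, +0.935443, -0.304487; -0.613671, +0.135414, +0.777864]
β = atan2(√(R₁₃²+R₂₃²), R₃₃) = 0.679537; α = atan2(R₂₃, R₁₃) mod 2π = 5.777374; γ = atan2(R₃₂, −R₃₁) mod 2π = 0.217181
d^3_{-2,0}(β=0.6795) via the finite sum:
With c≡cos(β/2)=0.942832 and s≡sin(β/2)=0.333269, N=[1·120·6·6]^{1/2}=65.726707
k: max(0,(0)−(-2))=2 … min(3+(0),3−(-2))=3
  k=2: (−1)^0·65.7267/(12)·0.9428^4·0.3333^2 = +0.480715
  k=3: (−1)^1·65.7267/(12)·0.9428^2·0.3333^4 = -0.060063
d^3_{-2,0}(0.6795) = +0.480715 -0.060063 = +0.420651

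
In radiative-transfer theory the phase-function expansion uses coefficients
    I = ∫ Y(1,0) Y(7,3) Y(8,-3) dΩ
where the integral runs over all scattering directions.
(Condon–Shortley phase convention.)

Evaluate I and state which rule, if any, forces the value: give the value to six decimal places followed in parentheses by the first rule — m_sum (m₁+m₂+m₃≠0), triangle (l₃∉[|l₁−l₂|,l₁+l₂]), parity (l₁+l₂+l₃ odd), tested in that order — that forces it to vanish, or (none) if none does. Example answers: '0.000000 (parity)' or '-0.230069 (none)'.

-0.226917 (none)

Rules hold: Σm=0, L=16 even, 6≤8≤8.
N = 3·15·17 = 765
Δ = 0!·2!·14!/17! = 1/2040
Racah Σ t=0..0: t=0:+1/25401600 = 1/25401600
⇒ 3j(1 7 8; 0 0 0)² = 8/255, sgn +1
Racah Σ t=0..0: t=0:+1/87091200 = 1/87091200
⇒ 3j(1 7 8; 0 3 -3)² = 11/408, sgn -1
4πI² = N·(3j₀)²·(3jₘ)² = 11/17
I = -1·√(0.647059/4π) = -0.22691696
No selection rule forces the value: the integral is nonzero (none).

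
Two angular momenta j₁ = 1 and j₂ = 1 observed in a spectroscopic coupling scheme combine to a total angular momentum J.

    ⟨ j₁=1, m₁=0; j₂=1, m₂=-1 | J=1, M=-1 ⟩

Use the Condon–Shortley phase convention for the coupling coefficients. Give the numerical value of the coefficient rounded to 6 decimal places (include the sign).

√[3·1!1!1!/4! · 1!1!0!2!0!2!] = √(1/2)
  +(−1)^0/∏(0,1,1,0,0,1)! = 1  (running 1)
⟨..|..⟩ = √(1/2)·(1) = +0.707107

+0.707107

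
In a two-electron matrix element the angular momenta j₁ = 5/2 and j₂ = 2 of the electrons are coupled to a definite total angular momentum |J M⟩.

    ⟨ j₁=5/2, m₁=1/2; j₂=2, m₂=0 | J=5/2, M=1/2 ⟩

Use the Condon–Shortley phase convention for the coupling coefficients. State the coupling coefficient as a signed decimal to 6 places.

j₁+j₂−J=2  J+j₁−j₂=3  J−j₁+j₂=2  j₁+j₂+J+1=8
(j₁±m₁, j₂±m₂, J±M) = (3,2,2,2,3,2)
P² = 72/35
sum k=0..2:
  [0] +1/8 = 1/8
  [1] −1/2 = -1/2
  [2] +1/24 = 1/24
S = -1/3
C² = P²·S² = 8/35 ; C = -0.478091

-0.478091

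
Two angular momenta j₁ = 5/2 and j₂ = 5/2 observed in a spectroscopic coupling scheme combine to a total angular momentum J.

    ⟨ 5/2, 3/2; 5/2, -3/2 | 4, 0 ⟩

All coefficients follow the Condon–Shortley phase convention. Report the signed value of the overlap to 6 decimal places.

+√(9/28) ≈ +0.566947

triangle: 1!·4!·4!/10! = 576/3628800
(j±m)!: 4!·1!·1!·4!·4!·4! = 331776
prefactor² = (2J+1)·Δ·N² = 82944/175
  k=0: +1/(0!·1!·1!·1!·3!·3!) = 1/36
  k=1: −1/(1!·0!·0!·0!·4!·4!) = -1/576
Σ = 5/192  ⇒  CG² = 82944/175·(5/192)² = 9/28
CG = +√(9/28) = +0.566947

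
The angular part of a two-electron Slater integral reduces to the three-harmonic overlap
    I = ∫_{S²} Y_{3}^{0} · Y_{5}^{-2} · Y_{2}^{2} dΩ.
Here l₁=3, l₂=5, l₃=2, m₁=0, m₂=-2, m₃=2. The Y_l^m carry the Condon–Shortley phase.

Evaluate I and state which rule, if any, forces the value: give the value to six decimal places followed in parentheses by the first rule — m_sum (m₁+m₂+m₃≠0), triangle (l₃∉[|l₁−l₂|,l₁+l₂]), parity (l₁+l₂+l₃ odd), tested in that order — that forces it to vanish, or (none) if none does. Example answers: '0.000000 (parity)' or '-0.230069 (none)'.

m-sum 0 ✓  L=10 even ✓  2≤2≤8 ✓
Π(2lᵢ+1) = 7×11×5 = 385
triangle coeff Δ(3,5,2) = 1/2310
Σ_t [3,3]: t=3:−1/144 = -1/144
(3j)²=10/231 [(3 5 2; 0 0 0)], sign=-1
Σ_t [3,3]: t=3:−1/864 = -1/864
(3j)²=1/66 [(3 5 2; 0 -2 2)], sign=-1
⇒ 4πI² = 25/99
I = (+1)√(25/99/(4π)) = 0.14175797
No selection rule forces the value: the integral is nonzero (none).

0.141758 (none)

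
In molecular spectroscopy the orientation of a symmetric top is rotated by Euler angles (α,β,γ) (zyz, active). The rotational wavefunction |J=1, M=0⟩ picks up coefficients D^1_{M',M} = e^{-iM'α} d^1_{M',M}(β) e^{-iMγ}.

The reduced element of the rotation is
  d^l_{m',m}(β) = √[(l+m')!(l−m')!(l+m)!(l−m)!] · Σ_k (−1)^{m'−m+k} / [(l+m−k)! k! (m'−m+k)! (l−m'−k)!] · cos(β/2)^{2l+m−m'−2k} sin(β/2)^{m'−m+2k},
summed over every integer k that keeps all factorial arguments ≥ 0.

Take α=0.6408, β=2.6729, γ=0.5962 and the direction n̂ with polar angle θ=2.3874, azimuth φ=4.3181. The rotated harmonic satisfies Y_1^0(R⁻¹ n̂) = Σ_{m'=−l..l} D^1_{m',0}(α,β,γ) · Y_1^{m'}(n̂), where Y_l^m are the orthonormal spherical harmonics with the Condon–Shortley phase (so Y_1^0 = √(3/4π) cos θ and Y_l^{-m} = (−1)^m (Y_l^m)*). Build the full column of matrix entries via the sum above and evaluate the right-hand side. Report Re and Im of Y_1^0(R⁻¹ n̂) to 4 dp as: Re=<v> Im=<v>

Re=0.1878 Im=0.0000

Need the full column D^1_{m',0} for m'=−1..1 at α=0.6408, β=2.6729, γ=0.5962.
cos(β/2)=0.232207, sin(β/2)=0.972666
d^1_{-1,0}: single k=1 term ⇒ +0.319414;  D = +0.256048+0.190958i
d^1_{0,0}: k∈[0..1] ⇒ +0.053920 -0.946080 = -0.892160;  D = -0.892160+0.000000i
d^1_{1,0}: single k=0 term ⇒ -0.319414;  D = -0.256048+0.190958i
Y_1^{m'}(θ=2.3874,φ=4.3181) and Σ D·Y over m':
  (+0.2560+0.1910i)·(-0.0909+0.2184i)  (-0.8922+0.0000i)·(-0.3561+0.0000i)  (-0.2560+0.1910i)·(+0.0909+0.2184i)
Y_1^0(R⁻¹ n̂) = +0.187752+0.000000i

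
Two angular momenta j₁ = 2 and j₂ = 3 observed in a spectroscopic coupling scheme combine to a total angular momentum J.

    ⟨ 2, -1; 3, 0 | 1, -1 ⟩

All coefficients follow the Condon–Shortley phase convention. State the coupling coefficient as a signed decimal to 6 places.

−√(3/35) ≈ -0.292770

√[3·4!0!2!/7! · 1!3!3!3!0!2!] = √(432/35)
  +(−1)^3/∏(3,1,0,0,0,2)! = -1/12  (running -1/12)
⟨..|..⟩ = √(432/35)·(-1/12) = -0.292770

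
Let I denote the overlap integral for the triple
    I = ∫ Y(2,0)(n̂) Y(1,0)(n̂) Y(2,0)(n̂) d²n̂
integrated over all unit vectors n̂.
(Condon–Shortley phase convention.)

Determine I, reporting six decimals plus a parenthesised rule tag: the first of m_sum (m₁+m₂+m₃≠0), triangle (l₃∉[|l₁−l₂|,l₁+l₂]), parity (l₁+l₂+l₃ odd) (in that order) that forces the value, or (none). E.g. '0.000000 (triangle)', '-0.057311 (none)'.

l₁+l₂+l₃=5 is odd: 3j(l;000)=0 ⇒ I=0

0.000000 (parity)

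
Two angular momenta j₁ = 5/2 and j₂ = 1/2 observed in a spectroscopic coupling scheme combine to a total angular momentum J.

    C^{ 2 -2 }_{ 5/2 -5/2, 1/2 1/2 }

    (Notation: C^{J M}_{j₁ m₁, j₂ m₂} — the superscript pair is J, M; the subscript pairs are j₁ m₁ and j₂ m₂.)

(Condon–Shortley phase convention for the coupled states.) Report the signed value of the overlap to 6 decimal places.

j₁+j₂−J=1  J+j₁−j₂=4  J−j₁+j₂=0  j₁+j₂+J+1=6
(j₁±m₁, j₂±m₂, J±M) = (0,5,1,0,0,4)
P² = 480
sum k=1..1:
  [1] −1/24 = -1/24
S = -1/24
C² = P²·S² = 5/6 ; C = -0.912871

−√(5/6) ≈ -0.912871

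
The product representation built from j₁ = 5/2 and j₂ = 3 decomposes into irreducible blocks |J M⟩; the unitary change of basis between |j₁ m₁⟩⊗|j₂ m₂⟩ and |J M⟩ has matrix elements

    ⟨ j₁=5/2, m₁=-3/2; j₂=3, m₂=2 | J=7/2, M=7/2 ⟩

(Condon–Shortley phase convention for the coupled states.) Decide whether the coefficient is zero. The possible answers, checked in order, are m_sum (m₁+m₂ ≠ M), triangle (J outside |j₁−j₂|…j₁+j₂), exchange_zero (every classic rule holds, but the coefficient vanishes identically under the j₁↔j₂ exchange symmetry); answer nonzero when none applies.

m_sum

m-sum: m₁+m₂ = -3/2+2 = 1/2, M = 7/2  ✗ ⇒ coefficient is 0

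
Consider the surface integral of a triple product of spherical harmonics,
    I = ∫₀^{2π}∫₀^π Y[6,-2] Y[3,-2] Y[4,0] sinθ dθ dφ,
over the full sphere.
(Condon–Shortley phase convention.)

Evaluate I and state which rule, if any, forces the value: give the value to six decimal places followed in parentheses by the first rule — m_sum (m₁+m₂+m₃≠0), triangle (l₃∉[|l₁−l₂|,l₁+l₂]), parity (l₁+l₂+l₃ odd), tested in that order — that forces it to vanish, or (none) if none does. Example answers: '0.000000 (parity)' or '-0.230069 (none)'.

0.000000 (m_sum)

Σmᵢ = -4 ≠ 0, so the φ-integral vanishes; I = 0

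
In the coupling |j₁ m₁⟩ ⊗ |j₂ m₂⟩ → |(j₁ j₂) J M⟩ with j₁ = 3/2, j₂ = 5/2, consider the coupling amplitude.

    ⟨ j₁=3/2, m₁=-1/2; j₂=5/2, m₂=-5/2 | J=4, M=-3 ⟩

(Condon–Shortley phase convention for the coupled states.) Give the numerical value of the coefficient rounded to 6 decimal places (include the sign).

+0.612372

√[9·0!3!5!/9! · 1!2!0!5!1!7!] = √(21600)
  +(−1)^0/∏(0,0,2,0,1,5)! = 1/240  (running 1/240)
⟨..|..⟩ = √(21600)·(1/240) = +0.612372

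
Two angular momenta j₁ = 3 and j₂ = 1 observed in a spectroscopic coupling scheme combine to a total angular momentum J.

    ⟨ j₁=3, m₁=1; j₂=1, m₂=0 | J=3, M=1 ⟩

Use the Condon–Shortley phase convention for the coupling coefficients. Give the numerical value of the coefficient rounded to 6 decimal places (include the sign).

triangle: 1!*5!*1!/8! = 120/40320
(j±m)!: 4!*2!*1!*1!*4!*2! = 2304
prefactor² = (2J+1)*Δ*N² = 48
  k=0: +1/(0!*1!*2!*1!*3!*0!) = 1/12
  k=1: −1/(1!*0!*1!*0!*4!*1!) = -1/24
Σ = 1/24  ⇒  CG² = 48*(1/24)² = 1/12
CG = +√(1/12) = +0.288675

+√(1/12) = +0.288675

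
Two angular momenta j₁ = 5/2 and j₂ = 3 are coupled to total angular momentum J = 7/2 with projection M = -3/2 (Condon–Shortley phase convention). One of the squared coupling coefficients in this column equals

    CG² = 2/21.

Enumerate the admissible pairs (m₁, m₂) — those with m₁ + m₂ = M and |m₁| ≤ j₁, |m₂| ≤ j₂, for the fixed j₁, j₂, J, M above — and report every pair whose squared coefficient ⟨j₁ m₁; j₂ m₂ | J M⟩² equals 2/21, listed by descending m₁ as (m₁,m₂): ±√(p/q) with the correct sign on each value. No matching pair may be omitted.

(1/2,-2): +√(2/21)

Admissible pairs with m₁+m₂ = M = -3/2: (-5/2,1), (-3/2,0), (-1/2,-1), (1/2,-2), (3/2,-3)
  (m₁,m₂)=(3/2,-3): CG² = 2/7, CG = +√(2/7)
  (m₁,m₂)=(1/2,-2): CG² = 2/21, CG = +√(2/21)   ← matches the target
  (m₁,m₂)=(-1/2,-1): CG² = 5/21, CG = −√(5/21)
  (m₁,m₂)=(-3/2,0): CG² = 0/1, CG = 0
  (m₁,m₂)=(-5/2,1): CG² = 8/21, CG = +√(8/21)
Pairs with CG² = 2/21: (1/2,-2): +√(2/21)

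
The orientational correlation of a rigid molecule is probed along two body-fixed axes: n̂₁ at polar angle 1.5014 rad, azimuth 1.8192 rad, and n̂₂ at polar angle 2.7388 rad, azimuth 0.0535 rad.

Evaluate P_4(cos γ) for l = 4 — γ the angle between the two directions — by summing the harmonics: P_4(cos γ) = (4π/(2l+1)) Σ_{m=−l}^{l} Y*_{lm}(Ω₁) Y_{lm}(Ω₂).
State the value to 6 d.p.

Summing Y*_{l m}(θ₁,φ₁)·Y_{l m}(θ₂,φ₂) over m ∈ [−4, 4]; prefactor 4π/(2·4+1) = 1.396263:
  term(m=-4) = +0.003257+0.003219i   from Y*(Ω₁)=+0.239158+0.367287i, Y(Ω₂)=+0.010210-0.002219i
  term(m=-3) = -0.003299+0.004983i   from Y*(Ω₁)=+0.058432-0.063328i, Y(Ω₂)=-0.068465+0.011084i
  term(m=-2) = +0.075323+0.030945i   from Y*(Ω₁)=+0.282818+0.153334i, Y(Ω₂)=+0.251674-0.027032i
  term(m=-1) = -0.009380+0.047515i   from Y*(Ω₁)=+0.023866-0.094095i, Y(Ω₂)=-0.498202+0.026679i
  term(m=+0) = +0.085675+0.000000i   from Y*(Ω₁)=+0.302183-0.000000i, Y(Ω₂)=+0.283519+0.000000i
  term(m=+1) = -0.009380-0.047515i   from Y*(Ω₁)=-0.023866-0.094095i, Y(Ω₂)=+0.498202+0.026679i
  term(m=+2) = +0.075323-0.030945i   from Y*(Ω₁)=+0.282818-0.153334i, Y(Ω₂)=+0.251674+0.027032i
  term(m=+3) = -0.003299-0.004983i   from Y*(Ω₁)=-0.058432-0.063328i, Y(Ω₂)=+0.068465+0.011084i
  term(m=+4) = +0.003257-0.003219i   from Y*(Ω₁)=+0.239158-0.367287i, Y(Ω₂)=+0.010210+0.002219i
Σ over m = +0.217477-0.000000i; ×(4π/9) → +0.303655-0.000000i. Real part: 0.303655

0.303655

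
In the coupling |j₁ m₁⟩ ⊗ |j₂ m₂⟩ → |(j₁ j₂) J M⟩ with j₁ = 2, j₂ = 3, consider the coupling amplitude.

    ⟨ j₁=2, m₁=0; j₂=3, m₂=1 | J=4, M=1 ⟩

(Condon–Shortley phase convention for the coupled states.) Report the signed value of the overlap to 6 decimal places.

√[9·1!3!5!/10! · 2!2!4!2!5!3!] = √(1728/7)
  +(−1)^0/∏(0,1,2,4,1,1)! = 1/48  (running 1/48)
  +(−1)^1/∏(1,0,1,3,2,2)! = -1/24  (running -1/48)
⟨..|..⟩ = √(1728/7)·(-1/48) = -0.327327

−√(3/28) = -0.327327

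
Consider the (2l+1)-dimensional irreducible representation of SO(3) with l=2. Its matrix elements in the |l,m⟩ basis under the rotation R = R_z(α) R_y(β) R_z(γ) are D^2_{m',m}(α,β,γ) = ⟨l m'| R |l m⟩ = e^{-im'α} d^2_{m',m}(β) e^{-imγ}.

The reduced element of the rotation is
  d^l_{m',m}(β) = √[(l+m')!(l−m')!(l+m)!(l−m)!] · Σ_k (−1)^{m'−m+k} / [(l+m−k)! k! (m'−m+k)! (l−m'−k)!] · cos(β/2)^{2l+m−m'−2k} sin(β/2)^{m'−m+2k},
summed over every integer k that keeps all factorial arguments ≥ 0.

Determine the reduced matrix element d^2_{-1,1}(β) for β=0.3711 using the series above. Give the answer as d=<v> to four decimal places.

d=0.0975

d^2_{-1,1}(β=0.3711) via the finite sum:
c=cos(0.371100/2)=0.982835, s=sin(0.371100/2)=0.184487; N=√[1·6·6·1]=6.000000
k: max(0,(1)−(-1))=2 … min(2+(1),2−(-1))=3
  k=2: (−1)^0·6.0000/(2)·0.9828^2·0.1845^2 = +0.098631
  k=3: (−1)^1·6.0000/(6)·0.9828^0·0.1845^4 = -0.001158
d^2_{-1,1}(0.3711) = +0.098631 -0.001158 = +0.097473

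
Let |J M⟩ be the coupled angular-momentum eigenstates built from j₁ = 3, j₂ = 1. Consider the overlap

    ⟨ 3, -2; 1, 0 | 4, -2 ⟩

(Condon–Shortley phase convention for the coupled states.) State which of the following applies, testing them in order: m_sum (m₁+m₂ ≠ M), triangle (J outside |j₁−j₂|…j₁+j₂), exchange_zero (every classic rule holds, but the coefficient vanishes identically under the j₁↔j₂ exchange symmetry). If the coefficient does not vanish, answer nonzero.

m-sum: m₁+m₂ = -2+0 = -2, M = -2  ✓
triangle: |j₁−j₂| = 2 ≤ J = 4 ≤ j₁+j₂ = 4  ✓
exchange: j₁≠j₂ or m₁≠m₂ — the exchange symmetry imposes no constraint here
value check: CG = +√(3/7) = +0.654654 ≠ 0

nonzero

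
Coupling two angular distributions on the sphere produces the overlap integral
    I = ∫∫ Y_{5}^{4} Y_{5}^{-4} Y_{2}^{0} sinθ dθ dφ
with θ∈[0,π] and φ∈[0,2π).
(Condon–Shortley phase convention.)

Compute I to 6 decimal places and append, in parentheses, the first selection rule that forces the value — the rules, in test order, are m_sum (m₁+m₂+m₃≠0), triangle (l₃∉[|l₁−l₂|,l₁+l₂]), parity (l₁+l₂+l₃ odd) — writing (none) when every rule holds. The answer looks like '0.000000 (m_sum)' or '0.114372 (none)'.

-0.097044 (none)

m-sum 0 ✓  L=12 even ✓  0≤2≤10 ✓
Π(2lᵢ+1) = 11×11×5 = 605
triangle coeff Δ(5,5,2) = 1/38610
Σ_t [3,5]: t=3:−1/2880 t=4:+1/576 t=5:−1/2880 = 1/960
(3j)²=10/429 [(5 5 2; 0 0 0)], sign=+1
Σ_t [0,1]: t=0:+1/40320 t=1:−1/20160 = -1/40320
(3j)²=6/715 [(5 5 2; 4 -4 0)], sign=-1
⇒ 4πI² = 20/169
I = (-1)√(20/169/(4π)) = -0.09704356
No selection rule forces the value: the integral is nonzero (none).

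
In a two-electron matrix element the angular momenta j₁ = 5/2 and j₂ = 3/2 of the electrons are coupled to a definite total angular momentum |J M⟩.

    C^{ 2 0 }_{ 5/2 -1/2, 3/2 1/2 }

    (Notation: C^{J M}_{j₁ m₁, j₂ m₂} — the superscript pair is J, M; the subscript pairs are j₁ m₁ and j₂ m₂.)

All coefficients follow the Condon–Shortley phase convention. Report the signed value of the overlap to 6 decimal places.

j₁+j₂−J=2  J+j₁−j₂=3  J−j₁+j₂=1  j₁+j₂+J+1=7
(j₁±m₁, j₂±m₂, J±M) = (2,3,2,1,2,2)
P² = 8/7
sum k=1..2:
  [1] −1/2 = -1/2
  [2] +1/4 = 1/4
S = -1/4
C² = P²·S² = 1/14 ; C = -0.267261

-0.267261  (= −√(1/14))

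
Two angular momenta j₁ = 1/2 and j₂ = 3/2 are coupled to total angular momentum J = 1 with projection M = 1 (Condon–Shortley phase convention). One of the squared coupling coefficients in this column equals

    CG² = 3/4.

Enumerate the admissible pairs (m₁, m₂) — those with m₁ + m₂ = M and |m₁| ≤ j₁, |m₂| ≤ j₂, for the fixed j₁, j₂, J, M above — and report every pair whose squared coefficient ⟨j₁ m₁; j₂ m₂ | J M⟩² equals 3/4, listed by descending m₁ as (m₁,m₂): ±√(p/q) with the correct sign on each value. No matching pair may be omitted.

(-1/2,3/2): −√(3/4)

Admissible pairs with m₁+m₂ = M = 1: (-1/2,3/2), (1/2,1/2)
  (m₁,m₂)=(1/2,1/2): CG² = 1/4, CG = +√(1/4)
  (m₁,m₂)=(-1/2,3/2): CG² = 3/4, CG = −√(3/4)   ← matches the target
Pairs with CG² = 3/4: (-1/2,3/2): −√(3/4)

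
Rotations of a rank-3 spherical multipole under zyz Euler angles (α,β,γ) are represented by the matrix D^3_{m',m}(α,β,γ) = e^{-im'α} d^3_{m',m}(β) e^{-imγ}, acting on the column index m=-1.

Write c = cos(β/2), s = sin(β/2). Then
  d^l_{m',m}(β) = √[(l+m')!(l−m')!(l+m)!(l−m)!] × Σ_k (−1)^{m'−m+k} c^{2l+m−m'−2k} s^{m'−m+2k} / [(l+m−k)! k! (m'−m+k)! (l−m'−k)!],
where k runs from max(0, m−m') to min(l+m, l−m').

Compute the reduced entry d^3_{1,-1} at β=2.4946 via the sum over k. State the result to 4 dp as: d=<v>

d=0.1283

d^3_{1,-1}(β=2.4946) via the finite sum:
With c≡cos(β/2)=0.317883 and s≡sin(β/2)=0.948130, N=[24·2·2·24]^{1/2}=48.000000
Admissible k: 0..2 (factorial args all ≥0)
  k=0: (−1)^2·48.0000/(8)·0.3179^4·0.9481^2 = +0.055076
  k=1: (−1)^3·48.0000/(6)·0.3179^2·0.9481^4 = -0.653277
  k=2: (−1)^4·48.0000/(48)·0.3179^0·0.9481^6 = +0.726452
d^3_{1,-1}(2.4946) = +0.055076 -0.653277 +0.726452 = +0.128251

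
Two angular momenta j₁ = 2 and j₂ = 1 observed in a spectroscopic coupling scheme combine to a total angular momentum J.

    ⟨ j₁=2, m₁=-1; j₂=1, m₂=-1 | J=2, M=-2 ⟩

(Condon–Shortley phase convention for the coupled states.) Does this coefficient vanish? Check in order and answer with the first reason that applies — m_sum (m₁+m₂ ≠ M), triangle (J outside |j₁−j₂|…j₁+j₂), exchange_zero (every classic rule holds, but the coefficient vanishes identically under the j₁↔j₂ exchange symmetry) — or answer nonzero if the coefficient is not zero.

nonzero

m-sum: m₁+m₂ = -1+(-1) = -2, M = -2  ✓
triangle: |j₁−j₂| = 1 ≤ J = 2 ≤ j₁+j₂ = 3  ✓
exchange: j₁≠j₂ or m₁≠m₂ — the exchange symmetry imposes no constraint here
value check: CG = +√(1/3) = +0.577350 ≠ 0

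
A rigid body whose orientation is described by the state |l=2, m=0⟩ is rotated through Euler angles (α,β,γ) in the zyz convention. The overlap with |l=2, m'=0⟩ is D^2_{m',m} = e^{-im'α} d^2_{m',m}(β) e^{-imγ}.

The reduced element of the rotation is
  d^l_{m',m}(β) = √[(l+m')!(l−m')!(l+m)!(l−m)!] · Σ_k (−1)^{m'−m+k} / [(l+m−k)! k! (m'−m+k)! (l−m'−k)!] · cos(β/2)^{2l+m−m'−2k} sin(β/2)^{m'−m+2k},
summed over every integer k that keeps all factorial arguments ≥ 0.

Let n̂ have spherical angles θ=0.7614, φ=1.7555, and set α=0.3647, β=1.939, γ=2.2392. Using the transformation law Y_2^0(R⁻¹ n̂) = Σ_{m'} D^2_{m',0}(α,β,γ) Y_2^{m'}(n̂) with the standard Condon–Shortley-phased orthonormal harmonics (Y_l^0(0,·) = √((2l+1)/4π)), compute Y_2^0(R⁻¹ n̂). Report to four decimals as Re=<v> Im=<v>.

Need the full column D^2_{m',0} for m'=−2..2 at α=0.3647, β=1.9390, γ=2.2392.
cos(β/2)=0.565712, sin(β/2)=0.824603
d^2_{-2,0}: single k=2 term ⇒ +0.533035;  D = +0.397418+0.355227i
d^2_{-1,0}: k∈[1..2] ⇒ +0.365684 -0.776972 = -0.411288;  D = -0.384238-0.146694i
d^2_{0,0}: k∈[0..2] ⇒ +0.102419 -0.870443 +0.462359 = -0.305665;  D = -0.305665+0.000000i
d^2_{1,0}: k∈[0..1] ⇒ -0.365684 +0.776972 = +0.411288;  D = +0.384238-0.146694i
d^2_{2,0}: single k=0 term ⇒ +0.533035;  D = +0.397418-0.355227i
Y_2^{m'}(θ=0.7614,φ=1.7555) and Σ D·Y over m':
  (+0.3974+0.3552i)·(-0.1715+0.0664i)  (-0.3842-0.1467i)·(-0.0709-0.3793i)  (-0.3057+0.0000i)·(+0.1804+0.0000i)  (+0.3842-0.1467i)·(+0.0709-0.3793i)  (+0.3974-0.3552i)·(-0.1715-0.0664i)
Y_2^0(R⁻¹ n̂) = -0.295412+0.000000i

Re=-0.2954 Im=0.0000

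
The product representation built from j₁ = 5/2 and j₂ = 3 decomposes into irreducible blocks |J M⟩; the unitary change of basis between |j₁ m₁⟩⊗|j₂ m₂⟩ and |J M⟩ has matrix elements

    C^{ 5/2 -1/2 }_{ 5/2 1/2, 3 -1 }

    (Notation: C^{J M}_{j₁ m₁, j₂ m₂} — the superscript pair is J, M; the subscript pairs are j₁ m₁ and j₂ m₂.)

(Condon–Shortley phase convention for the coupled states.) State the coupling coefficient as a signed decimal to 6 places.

−√(8/35) = -0.478091

√[6·3!2!3!/9! · 3!2!2!4!2!3!] = √(288/35)
  +(−1)^0/∏(0,3,2,2,0,1)! = 1/24  (running 1/24)
  +(−1)^1/∏(1,2,1,1,1,2)! = -1/4  (running -5/24)
  +(−1)^2/∏(2,1,0,0,2,3)! = 1/24  (running -1/6)
⟨..|..⟩ = √(288/35)·(-1/6) = -0.478091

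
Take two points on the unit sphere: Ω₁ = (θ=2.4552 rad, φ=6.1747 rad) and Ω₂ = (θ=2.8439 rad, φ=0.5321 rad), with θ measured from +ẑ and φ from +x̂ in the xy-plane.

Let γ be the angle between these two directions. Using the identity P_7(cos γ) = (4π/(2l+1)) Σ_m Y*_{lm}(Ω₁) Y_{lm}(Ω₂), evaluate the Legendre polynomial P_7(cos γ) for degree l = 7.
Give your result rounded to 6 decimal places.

Term-by-term m-sum for l=7 (normalisation 4π/15 = 0.837758):
  m=-7: Y*=+0.014891-0.014136i  Y=-0.000078+0.000051i  product -0.000000+0.000002i
  m=-6: Y*=-0.074597+0.056816i  Y=+0.001138-0.000058i  product -0.000082+0.000069i
  m=-5: Y*=+0.217784-0.131266i  Y=-0.007685-0.004011i  product -0.002200+0.000135i
  m=-4: Y*=-0.397039+0.183988i  Y=+0.024405+0.039135i  product -0.016890-0.011048i
  m=-3: Y*=+0.392421-0.132425i  Y=-0.004423-0.173403i  product -0.024699-0.067461i
  m=-2: Y*=-0.018008+0.003970i  Y=-0.211773+0.381642i  product +0.002299-0.007713i
  m=-1: Y*=-0.384006+0.041823i  Y=+0.523460-0.308182i  product -0.188122+0.140237i
  m=+0: Y*=+0.144115-0.000000i  Y=-0.100545+0.000000i  product -0.014490+0.000000i
  m=+1: Y*=+0.384006+0.041823i  Y=-0.523460-0.308182i  product -0.188122-0.140237i
  m=+2: Y*=-0.018008-0.003970i  Y=-0.211773-0.381642i  product +0.002299+0.007713i
  m=+3: Y*=-0.392421-0.132425i  Y=+0.004423-0.173403i  product -0.024699+0.067461i
  m=+4: Y*=-0.397039-0.183988i  Y=+0.024405-0.039135i  product -0.016890+0.011048i
  m=+5: Y*=-0.217784-0.131266i  Y=+0.007685-0.004011i  product -0.002200-0.000135i
  m=+6: Y*=-0.074597-0.056816i  Y=+0.001138+0.000058i  product -0.000082-0.000069i
  m=+7: Y*=-0.014891-0.014136i  Y=+0.000078+0.000051i  product -0.000000-0.000002i
Σ over m = -0.473880-0.000000i; ×(4π/15) → -0.396997-0.000000i. Real part: -0.396997

-0.396997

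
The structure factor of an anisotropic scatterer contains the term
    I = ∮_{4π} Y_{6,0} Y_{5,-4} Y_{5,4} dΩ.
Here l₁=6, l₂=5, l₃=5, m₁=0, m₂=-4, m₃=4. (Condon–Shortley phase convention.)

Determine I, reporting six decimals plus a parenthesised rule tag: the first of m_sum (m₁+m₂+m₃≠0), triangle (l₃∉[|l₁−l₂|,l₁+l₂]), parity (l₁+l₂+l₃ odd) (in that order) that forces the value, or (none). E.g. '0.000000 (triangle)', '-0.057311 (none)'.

Rules hold: Σm=0, L=16 even, 1≤5≤11.
N = 13·11·11 = 1573
Δ = 6!·6!·4!/17! = 1/28588560
Racah Σ t=1..5: t=1:−1/345600 t=2:+1/13824 t=3:−1/5184 t=4:+1/13824 t=5:−1/345600 = -7/129600
⇒ 3j(6 5 5; 0 0 0)² = 80/7293, sgn +1
Racah Σ t=0..1: t=0:+1/3110400 t=1:−1/345600 = -1/388800
⇒ 3j(6 5 5; 0 -4 4)² = 192/12155, sgn +1
4πI² = N·(3j₀)²·(3jₘ)² = 1024/3757
I = +1·√(0.272558/4π) = 0.14727345
No selection rule forces the value: the integral is nonzero (none).

0.147273 (none)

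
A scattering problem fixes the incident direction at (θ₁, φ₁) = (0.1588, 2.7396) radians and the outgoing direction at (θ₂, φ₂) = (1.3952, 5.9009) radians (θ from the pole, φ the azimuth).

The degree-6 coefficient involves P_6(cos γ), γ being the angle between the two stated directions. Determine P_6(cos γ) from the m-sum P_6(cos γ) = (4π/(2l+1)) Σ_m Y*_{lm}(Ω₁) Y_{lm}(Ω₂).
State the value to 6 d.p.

-0.310644

Term-by-term m-sum for l=6 (normalisation 4π/13 = 0.966644):
  m=-6: Y*=-0.000006-0.000005i  Y=-0.291219+0.330091i  product +0.000003-0.000000i
  m=-5: Y*=+0.000069+0.000148i  Y=-0.090385+0.255003i  product -0.000044+0.000004i
  m=-4: Y*=-0.000081-0.002168i  Y=-0.009277-0.222570i  product -0.000482+0.000038i
  m=-3: Y*=-0.007010+0.018354i  Y=-0.119051-0.263791i  product +0.005676-0.000336i
  m=-2: Y*=+0.083749-0.086921i  Y=+0.109699+0.105222i  product +0.018333-0.000723i
  m=-1: Y*=-0.421524+0.179209i  Y=+0.270566+0.108785i  product -0.133545+0.002632i
  m=+0: Y*=+0.764847-0.000000i  Y=-0.132375+0.000000i  product -0.101247+0.000000i
  m=+1: Y*=+0.421524+0.179209i  Y=-0.270566+0.108785i  product -0.133545-0.002632i
  m=+2: Y*=+0.083749+0.086921i  Y=+0.109699-0.105222i  product +0.018333+0.000723i
  m=+3: Y*=+0.007010+0.018354i  Y=+0.119051-0.263791i  product +0.005676+0.000336i
  m=+4: Y*=-0.000081+0.002168i  Y=-0.009277+0.222570i  product -0.000482-0.000038i
  m=+5: Y*=-0.000069+0.000148i  Y=+0.090385+0.255003i  product -0.000044-0.000004i
  m=+6: Y*=-0.000006+0.000005i  Y=-0.291219-0.330091i  product +0.000003+0.000000i
Total Σ_m = -0.321363-0.000000i. Multiply by 0.966644: -0.310644-0.000000i. P_6(cos γ) = -0.310644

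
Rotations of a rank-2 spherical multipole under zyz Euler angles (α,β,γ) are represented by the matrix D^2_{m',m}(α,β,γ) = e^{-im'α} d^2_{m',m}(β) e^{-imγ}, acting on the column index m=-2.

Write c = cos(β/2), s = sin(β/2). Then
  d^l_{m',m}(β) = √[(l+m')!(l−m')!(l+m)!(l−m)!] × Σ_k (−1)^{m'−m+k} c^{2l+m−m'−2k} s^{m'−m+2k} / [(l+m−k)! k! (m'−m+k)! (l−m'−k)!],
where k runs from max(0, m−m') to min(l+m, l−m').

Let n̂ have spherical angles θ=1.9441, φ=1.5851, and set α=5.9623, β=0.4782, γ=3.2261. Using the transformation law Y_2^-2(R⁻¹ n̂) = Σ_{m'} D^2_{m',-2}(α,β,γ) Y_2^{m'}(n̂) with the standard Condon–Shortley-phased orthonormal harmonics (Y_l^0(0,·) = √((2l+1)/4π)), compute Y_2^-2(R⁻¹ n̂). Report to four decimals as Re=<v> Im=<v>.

Need the full column D^2_{m',-2} for m'=−2..2 at α=5.9623, β=0.4782, γ=3.2261.
cos(β/2)=0.971552, sin(β/2)=0.236828
d^2_{-2,-2}: single k=0 term ⇒ +0.890971;  D = +0.793246-0.405696i
d^2_{-1,-2}: single k=0 term ⇒ -0.434371;  D = -0.429372+0.065715i
d^2_{0,-2}: single k=0 term ⇒ +0.129680;  D = +0.127833+0.021814i
d^2_{1,-2}: single k=0 term ⇒ -0.025811;  D = -0.022775-0.012145i
d^2_{2,-2}: single k=0 term ⇒ +0.003146;  D = +0.002167+0.002280i
Y_2^{m'}(θ=1.9441,φ=1.5851) and Σ D·Y over m':
  (+0.7932-0.4057i)·(-0.3348+0.0096i)  (-0.4294+0.0657i)·(+0.0038+0.2623i)  (+0.1278+0.0218i)·(-0.1895+0.0000i)  (-0.0228-0.0121i)·(-0.0038+0.2623i)  (+0.0022+0.0023i)·(-0.3348-0.0096i)
Y_2^-2(R⁻¹ n̂) = -0.302174+0.020180i

Re=-0.3022 Im=0.0202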